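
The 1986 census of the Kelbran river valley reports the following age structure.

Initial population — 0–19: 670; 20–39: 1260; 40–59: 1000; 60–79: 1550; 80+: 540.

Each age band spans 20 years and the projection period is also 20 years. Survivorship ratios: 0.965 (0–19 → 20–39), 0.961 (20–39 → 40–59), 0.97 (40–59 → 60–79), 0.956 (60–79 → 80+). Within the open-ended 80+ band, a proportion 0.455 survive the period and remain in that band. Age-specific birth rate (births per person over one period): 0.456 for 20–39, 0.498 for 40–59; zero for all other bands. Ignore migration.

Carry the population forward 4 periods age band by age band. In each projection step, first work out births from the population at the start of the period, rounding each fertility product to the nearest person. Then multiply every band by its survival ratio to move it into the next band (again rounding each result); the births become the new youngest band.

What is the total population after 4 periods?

(Groups numbered youngest = 1 to oldest = 5.)
— Period 1 —
Births: 1260 * 0.456 = 575  |  1000 * 0.498 = 498 ⇒ total 1073
Group 2: 670 * 0.965 = 647
Group 3: 1260 * 0.961 = 1211
Group 4: 1000 * 0.97 = 970
Group 5: 1550 * 0.956 + 540 * 0.455 = 1482 + 246 = 1728
Population now: 0–19=1073, 20–39=647, 40–59=1211, 60–79=970, 80+=1728
— Period 2 —
Births: 647 * 0.456 = 295  |  1211 * 0.498 = 603 ⇒ total 898
Group 2: 1073 * 0.965 = 1035
Group 3: 647 * 0.961 = 622
Group 4: 1211 * 0.97 = 1175
Group 5: 970 * 0.956 + 1728 * 0.455 = 927 + 786 = 1713
Population now: 0–19=898, 20–39=1035, 40–59=622, 60–79=1175, 80+=1713
— Period 3 —
Births: 1035 * 0.456 = 472  |  622 * 0.498 = 310 ⇒ total 782
Group 2: 898 * 0.965 = 867
Group 3: 1035 * 0.961 = 995
Group 4: 622 * 0.97 = 603
Group 5: 1175 * 0.956 + 1713 * 0.455 = 1123 + 779 = 1902
Population now: 0–19=782, 20–39=867, 40–59=995, 60–79=603, 80+=1902
— Period 4 —
Births: 867 * 0.456 = 395  |  995 * 0.498 = 496 ⇒ total 891
Group 2: 782 * 0.965 = 755
Group 3: 867 * 0.961 = 833
Group 4: 995 * 0.97 = 965
Group 5: 603 * 0.956 + 1902 * 0.455 = 576 + 865 = 1441
Population now: 0–19=891, 20–39=755, 40–59=833, 60–79=965, 80+=1441
Total after period 4: 891 + 755 + 833 + 965 + 1441 = 4885

4885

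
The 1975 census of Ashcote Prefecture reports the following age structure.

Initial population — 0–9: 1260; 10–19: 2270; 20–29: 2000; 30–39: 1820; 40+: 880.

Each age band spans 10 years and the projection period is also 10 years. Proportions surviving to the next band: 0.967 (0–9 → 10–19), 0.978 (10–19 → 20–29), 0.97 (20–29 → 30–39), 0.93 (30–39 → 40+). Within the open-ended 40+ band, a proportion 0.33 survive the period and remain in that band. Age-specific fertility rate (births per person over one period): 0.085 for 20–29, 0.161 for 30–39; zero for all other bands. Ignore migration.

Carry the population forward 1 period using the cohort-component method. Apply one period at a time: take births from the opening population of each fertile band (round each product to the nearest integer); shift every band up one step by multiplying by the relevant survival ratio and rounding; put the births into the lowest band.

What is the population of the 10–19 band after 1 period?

1218

Let band 1 be 0–9 through band 5 = 40+.
— Period 1 —
Births: 2000 × 0.085 = 170, 1820 × 0.161 = 293 → 463
Band 2: 1260 × 0.967 = 1218
Band 3: 2270 × 0.978 = 2220
Band 4: 2000 × 0.97 = 1940
Band 5: 1820 × 0.93 + 880 × 0.33 = 1693 + 290 = 1983
→ [463, 1218, 2220, 1940, 1983]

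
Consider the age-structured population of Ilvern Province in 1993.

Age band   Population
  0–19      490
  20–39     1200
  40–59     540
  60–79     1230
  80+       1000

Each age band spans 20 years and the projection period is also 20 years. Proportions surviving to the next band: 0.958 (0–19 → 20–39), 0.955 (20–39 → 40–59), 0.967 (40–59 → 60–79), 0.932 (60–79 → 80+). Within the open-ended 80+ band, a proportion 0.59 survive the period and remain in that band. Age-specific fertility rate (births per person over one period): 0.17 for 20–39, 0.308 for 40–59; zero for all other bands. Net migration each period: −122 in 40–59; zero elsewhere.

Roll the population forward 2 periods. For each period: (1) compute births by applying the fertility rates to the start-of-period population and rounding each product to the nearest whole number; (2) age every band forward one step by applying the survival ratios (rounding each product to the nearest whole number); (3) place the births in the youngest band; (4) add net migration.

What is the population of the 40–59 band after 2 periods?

326

Let group 1 be 0–19 through group 5 = 80+.
Period 1.
Births: 1200 * 0.17 = 204  |  540 * 0.308 = 166 → 370
Group 2: 490 * 0.958 = 469
Group 3: 1200 * 0.955 = 1146
Group 4: 540 * 0.967 = 522
Group 5: 1230 * 0.932 + 1000 * 0.59 = 1146 + 590 = 1736
Net migration: Group 3 − 122 → 1024
→ [370, 469, 1024, 522, 1736]
Period 2.
Births: 469 * 0.17 = 80  |  1024 * 0.308 = 315 → 395
Group 2: 370 * 0.958 = 354
Group 3: 469 * 0.955 = 448
Group 4: 1024 * 0.967 = 990
Group 5: 522 * 0.932 + 1736 * 0.59 = 487 + 1024 = 1511
Net migration: Group 3 − 122 → 326
→ [395, 354, 326, 990, 1511]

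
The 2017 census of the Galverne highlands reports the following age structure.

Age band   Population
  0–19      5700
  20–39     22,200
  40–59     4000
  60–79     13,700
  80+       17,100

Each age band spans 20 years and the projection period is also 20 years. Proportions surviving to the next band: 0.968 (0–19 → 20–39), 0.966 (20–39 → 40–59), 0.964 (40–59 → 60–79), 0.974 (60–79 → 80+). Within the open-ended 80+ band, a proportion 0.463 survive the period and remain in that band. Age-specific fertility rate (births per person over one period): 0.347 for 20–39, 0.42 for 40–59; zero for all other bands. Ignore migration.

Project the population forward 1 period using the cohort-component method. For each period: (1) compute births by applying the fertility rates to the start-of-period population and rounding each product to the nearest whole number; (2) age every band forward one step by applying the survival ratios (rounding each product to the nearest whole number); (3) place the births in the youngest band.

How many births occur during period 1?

9383

Let group 1 be 0–19 through group 5 = 80+.
— Period 1 —
Births: 22200 * 0.347 = 7703, 4000 * 0.42 = 1680 → total 9383
Group 2: 5700 * 0.968 = 5518
Group 3: 22200 * 0.966 = 21445
Group 4: 4000 * 0.964 = 3856
Group 5: 13700 * 0.974 + 17100 * 0.463 = 13344 + 7917 = 21261
End of period: [9383, 5518, 21445, 3856, 21261]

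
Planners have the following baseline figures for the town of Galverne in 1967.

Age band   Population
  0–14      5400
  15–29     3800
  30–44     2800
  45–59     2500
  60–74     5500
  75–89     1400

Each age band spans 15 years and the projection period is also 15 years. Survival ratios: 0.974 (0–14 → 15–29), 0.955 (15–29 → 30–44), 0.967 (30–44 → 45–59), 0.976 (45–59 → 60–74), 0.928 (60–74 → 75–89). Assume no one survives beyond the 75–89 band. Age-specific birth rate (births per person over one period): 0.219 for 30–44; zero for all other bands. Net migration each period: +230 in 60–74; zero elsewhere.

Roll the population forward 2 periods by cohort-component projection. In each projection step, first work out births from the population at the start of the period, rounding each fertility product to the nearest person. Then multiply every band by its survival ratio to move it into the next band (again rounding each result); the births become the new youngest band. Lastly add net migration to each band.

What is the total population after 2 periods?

15275

Numbering the bands 1..6 from youngest to oldest:
— Period 1 —
Births: 2800 × 0.219 = 613
Band 2: 5400 × 0.974 = 5260
Band 3: 3800 × 0.955 = 3629
Band 4: 2800 × 0.967 = 2708
Band 5: 2500 × 0.976 = 2440
Band 6: 5500 × 0.928 = 5104
Net migration: Band 5 + 230 → 2670
Population now: 0–14=613, 15–29=5260, 30–44=3629, 45–59=2708, 60–74=2670, 75–89=5104
— Period 2 —
Births: 3629 × 0.219 = 795
Band 2: 613 × 0.974 = 597
Band 3: 5260 × 0.955 = 5023
Band 4: 3629 × 0.967 = 3509
Band 5: 2708 × 0.976 = 2643
Band 6: 2670 × 0.928 = 2478
Net migration: Band 5 + 230 → 2873
Population now: 0–14=795, 15–29=597, 30–44=5023, 45–59=3509, 60–74=2873, 75–89=2478
Total after period 2: 795 + 597 + 5023 + 3509 + 2873 + 2478 = 15275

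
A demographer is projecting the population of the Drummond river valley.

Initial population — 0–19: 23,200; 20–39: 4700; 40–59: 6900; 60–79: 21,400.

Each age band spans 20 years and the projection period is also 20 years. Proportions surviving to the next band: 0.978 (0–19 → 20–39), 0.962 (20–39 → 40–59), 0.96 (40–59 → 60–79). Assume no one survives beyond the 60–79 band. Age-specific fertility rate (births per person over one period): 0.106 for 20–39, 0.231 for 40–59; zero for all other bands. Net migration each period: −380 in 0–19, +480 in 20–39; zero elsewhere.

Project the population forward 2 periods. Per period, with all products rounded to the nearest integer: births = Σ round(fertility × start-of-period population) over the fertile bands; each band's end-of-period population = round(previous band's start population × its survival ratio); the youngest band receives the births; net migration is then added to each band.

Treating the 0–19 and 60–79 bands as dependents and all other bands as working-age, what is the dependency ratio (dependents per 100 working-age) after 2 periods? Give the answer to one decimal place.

After projecting period 1:
Births: 4700 × 0.106 = 498 ; 6900 × 0.231 = 1594 → total 2092
20–39: 23200 × 0.978 = 22690
40–59: 4700 × 0.962 = 4521
60–79: 6900 × 0.96 = 6624
Net migration: 0–19 − 380 → 1712; 20–39 + 480 → 23170
Giving 1712 / 23170 / 4521 / 6624.
After projecting period 2:
Births: 23170 × 0.106 = 2456 ; 4521 × 0.231 = 1044 → total 3500
20–39: 1712 × 0.978 = 1674
40–59: 23170 × 0.962 = 22290
60–79: 4521 × 0.96 = 4340
Net migration: 0–19 − 380 → 3120; 20–39 + 480 → 2154
Giving 3120 / 2154 / 22290 / 4340.
Dependents (band 0–19 + band 60–79) = 3120 + 4340 = 7460; working-age = 24444; ratio = 7460/24444 × 100 = 30.5

30.5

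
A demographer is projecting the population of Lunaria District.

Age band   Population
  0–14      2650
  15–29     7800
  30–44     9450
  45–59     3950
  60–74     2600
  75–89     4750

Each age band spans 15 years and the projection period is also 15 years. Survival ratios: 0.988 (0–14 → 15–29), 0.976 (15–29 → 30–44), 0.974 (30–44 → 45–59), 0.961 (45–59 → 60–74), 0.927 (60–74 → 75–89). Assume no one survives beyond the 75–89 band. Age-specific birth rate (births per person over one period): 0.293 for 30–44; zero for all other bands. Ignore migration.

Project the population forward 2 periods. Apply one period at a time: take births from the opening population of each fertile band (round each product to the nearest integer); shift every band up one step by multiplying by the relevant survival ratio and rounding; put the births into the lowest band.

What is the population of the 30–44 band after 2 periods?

2555

Let band 1 be 0–14 through band 6 = 75–89.
[period 1]
Births: 9450 × 0.293 = 2769
Band 2: 2650 × 0.988 = 2618
Band 3: 7800 × 0.976 = 7613
Band 4: 9450 × 0.974 = 9204
Band 5: 3950 × 0.961 = 3796
Band 6: 2600 × 0.927 = 2410
End of period: [2769, 2618, 7613, 9204, 3796, 2410]
[period 2]
Births: 7613 × 0.293 = 2231
Band 2: 2769 × 0.988 = 2736
Band 3: 2618 × 0.976 = 2555
Band 4: 7613 × 0.974 = 7415
Band 5: 9204 × 0.961 = 8845
Band 6: 3796 × 0.927 = 3519
End of period: [2231, 2736, 2555, 7415, 8845, 3519]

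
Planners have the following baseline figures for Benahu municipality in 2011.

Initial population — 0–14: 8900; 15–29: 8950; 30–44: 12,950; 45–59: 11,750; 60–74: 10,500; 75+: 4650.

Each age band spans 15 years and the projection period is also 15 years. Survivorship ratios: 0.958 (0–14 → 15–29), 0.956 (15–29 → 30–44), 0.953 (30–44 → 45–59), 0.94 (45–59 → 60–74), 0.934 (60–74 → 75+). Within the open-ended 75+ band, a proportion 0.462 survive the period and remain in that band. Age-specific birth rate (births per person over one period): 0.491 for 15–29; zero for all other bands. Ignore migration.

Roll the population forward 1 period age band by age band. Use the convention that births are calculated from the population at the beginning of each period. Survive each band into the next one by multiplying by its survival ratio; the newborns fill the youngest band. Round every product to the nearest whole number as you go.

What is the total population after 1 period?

Call the bands 1 to 6, youngest first.
[period 1]
Births: 8950 * 0.491 = 4394
Band 2: 8900 * 0.958 = 8526
Band 3: 8950 * 0.956 = 8556
Band 4: 12950 * 0.953 = 12341
Band 5: 11750 * 0.94 = 11045
Band 6: 10500 * 0.934 + 4650 * 0.462 = 9807 + 2148 = 11955
Population now: 0–14=4394, 15–29=8526, 30–44=8556, 45–59=12341, 60–74=11045, 75+=11955
Total after period 1: 4394 + 8526 + 8556 + 12341 + 11045 + 11955 = 56817

56817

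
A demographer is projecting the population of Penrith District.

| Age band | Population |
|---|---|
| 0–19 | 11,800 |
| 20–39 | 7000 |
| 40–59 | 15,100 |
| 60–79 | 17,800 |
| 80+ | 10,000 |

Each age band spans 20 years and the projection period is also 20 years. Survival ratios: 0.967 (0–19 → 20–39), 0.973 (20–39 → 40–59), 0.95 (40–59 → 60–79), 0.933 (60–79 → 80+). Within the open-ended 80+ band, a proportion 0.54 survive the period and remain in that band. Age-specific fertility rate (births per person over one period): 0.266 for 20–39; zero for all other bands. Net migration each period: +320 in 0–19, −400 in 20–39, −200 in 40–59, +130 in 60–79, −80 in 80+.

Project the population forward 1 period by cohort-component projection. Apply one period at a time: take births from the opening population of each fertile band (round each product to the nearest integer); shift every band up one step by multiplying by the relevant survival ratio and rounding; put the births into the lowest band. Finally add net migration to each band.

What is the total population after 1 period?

(Groups numbered youngest = 1 to oldest = 5.)
After projecting period 1:
Births: 7000 * 0.266 = 1862
Group 2: 11800 * 0.967 = 11411
Group 3: 7000 * 0.973 = 6811
Group 4: 15100 * 0.95 = 14345
Group 5: 17800 * 0.933 + 10000 * 0.54 = 16607 + 5400 = 22007
Net migration: Group 1 + 320 → 2182; Group 2 − 400 → 11011; Group 3 − 200 → 6611; Group 4 + 130 → 14475; Group 5 − 80 → 21927
Population now: 0–19=2182, 20–39=11011, 40–59=6611, 60–79=14475, 80+=21927
Total after period 1: 2182 + 11011 + 6611 + 14475 + 21927 = 56206

56206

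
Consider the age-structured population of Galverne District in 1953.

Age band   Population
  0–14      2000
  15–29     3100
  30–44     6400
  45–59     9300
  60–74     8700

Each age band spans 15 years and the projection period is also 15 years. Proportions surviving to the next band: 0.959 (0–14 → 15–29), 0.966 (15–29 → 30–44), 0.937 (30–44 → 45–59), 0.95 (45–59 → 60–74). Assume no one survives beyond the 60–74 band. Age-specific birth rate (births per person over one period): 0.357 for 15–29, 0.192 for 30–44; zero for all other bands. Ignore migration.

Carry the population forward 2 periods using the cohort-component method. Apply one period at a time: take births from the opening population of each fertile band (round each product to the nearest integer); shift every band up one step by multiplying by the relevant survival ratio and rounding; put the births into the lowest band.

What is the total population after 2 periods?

13856

After projecting period 1:
Births: 3100 * 0.357 = 1107, 6400 * 0.192 = 1229 → total 2336
15–29: 2000 * 0.959 = 1918
30–44: 3100 * 0.966 = 2995
45–59: 6400 * 0.937 = 5997
60–74: 9300 * 0.95 = 8835
Giving 2336 / 1918 / 2995 / 5997 / 8835.
After projecting period 2:
Births: 1918 * 0.357 = 685, 2995 * 0.192 = 575 → total 1260
15–29: 2336 * 0.959 = 2240
30–44: 1918 * 0.966 = 1853
45–59: 2995 * 0.937 = 2806
60–74: 5997 * 0.95 = 5697
Giving 1260 / 2240 / 1853 / 2806 / 5697.
Total after period 2: 1260 + 2240 + 1853 + 2806 + 5697 = 13856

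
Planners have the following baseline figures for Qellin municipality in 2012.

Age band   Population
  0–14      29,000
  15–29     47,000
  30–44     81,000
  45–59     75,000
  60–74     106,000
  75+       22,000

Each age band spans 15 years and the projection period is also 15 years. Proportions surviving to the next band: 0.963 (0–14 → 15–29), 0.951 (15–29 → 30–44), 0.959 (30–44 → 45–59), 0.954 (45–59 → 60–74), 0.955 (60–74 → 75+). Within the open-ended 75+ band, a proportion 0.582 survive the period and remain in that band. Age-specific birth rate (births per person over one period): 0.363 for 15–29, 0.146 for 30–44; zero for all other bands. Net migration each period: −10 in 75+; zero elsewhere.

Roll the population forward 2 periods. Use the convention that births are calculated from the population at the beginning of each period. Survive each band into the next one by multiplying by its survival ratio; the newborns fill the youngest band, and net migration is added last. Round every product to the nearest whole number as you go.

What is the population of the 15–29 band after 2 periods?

Numbering the groups 1..6 from youngest to oldest:
Period 1:
Births: 47000 * 0.363 = 17061 ; 81000 * 0.146 = 11826 → 28887
Group 2: 29000 * 0.963 = 27927
Group 3: 47000 * 0.951 = 44697
Group 4: 81000 * 0.959 = 77679
Group 5: 75000 * 0.954 = 71550
Group 6: 106000 * 0.955 + 22000 * 0.582 = 101230 + 12804 = 114034
Net migration: Group 6 − 10 → 114024
→ [28887, 27927, 44697, 77679, 71550, 114024]
Period 2:
Births: 27927 * 0.363 = 10138 ; 44697 * 0.146 = 6526 → 16664
Group 2: 28887 * 0.963 = 27818
Group 3: 27927 * 0.951 = 26559
Group 4: 44697 * 0.959 = 42864
Group 5: 77679 * 0.954 = 74106
Group 6: 71550 * 0.955 + 114024 * 0.582 = 68330 + 66362 = 134692
Net migration: Group 6 − 10 → 134682
→ [16664, 27818, 26559, 42864, 74106, 134682]

27818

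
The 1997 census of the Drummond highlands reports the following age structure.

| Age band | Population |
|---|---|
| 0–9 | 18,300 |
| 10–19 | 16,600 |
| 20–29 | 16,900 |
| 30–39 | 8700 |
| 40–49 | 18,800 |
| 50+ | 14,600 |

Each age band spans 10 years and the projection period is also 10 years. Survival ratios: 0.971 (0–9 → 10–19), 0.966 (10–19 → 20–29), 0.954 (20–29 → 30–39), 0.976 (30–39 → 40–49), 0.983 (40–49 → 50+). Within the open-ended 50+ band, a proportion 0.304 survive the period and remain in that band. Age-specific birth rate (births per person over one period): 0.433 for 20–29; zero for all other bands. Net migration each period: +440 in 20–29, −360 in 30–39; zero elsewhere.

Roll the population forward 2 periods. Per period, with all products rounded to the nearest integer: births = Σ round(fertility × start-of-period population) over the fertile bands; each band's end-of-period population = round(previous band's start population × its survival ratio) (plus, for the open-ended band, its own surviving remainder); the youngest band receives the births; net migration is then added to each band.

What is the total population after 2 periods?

77902

Numbering the groups 1..6 from youngest to oldest:
[period 1]
Births: 16900 * 0.433 = 7318
Group 2: 18300 * 0.971 = 17769
Group 3: 16600 * 0.966 = 16036
Group 4: 16900 * 0.954 = 16123
Group 5: 8700 * 0.976 = 8491
Group 6: 18800 * 0.983 + 14600 * 0.304 = 18480 + 4438 = 22918
Net migration: Group 3 + 440 → 16476; Group 4 − 360 → 15763
Population now: 0–9=7318, 10–19=17769, 20–29=16476, 30–39=15763, 40–49=8491, 50+=22918
[period 2]
Births: 16476 * 0.433 = 7134
Group 2: 7318 * 0.971 = 7106
Group 3: 17769 * 0.966 = 17165
Group 4: 16476 * 0.954 = 15718
Group 5: 15763 * 0.976 = 15385
Group 6: 8491 * 0.983 + 22918 * 0.304 = 8347 + 6967 = 15314
Net migration: Group 3 + 440 → 17605; Group 4 − 360 → 15358
Population now: 0–9=7134, 10–19=7106, 20–29=17605, 30–39=15358, 40–49=15385, 50+=15314
Total after period 2: 7134 + 7106 + 17605 + 15358 + 15385 + 15314 = 77902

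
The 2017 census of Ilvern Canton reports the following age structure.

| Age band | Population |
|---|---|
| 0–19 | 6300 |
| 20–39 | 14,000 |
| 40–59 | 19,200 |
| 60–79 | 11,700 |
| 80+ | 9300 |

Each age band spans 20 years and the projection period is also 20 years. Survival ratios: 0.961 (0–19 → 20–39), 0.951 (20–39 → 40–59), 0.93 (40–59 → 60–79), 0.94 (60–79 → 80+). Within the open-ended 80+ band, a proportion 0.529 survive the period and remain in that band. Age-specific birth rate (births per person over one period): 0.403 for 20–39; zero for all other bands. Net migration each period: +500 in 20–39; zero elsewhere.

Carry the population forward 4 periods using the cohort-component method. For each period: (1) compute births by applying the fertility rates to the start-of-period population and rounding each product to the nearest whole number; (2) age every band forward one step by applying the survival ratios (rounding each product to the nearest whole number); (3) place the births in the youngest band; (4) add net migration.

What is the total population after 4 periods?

30805

After projecting period 1:
Births: 14000 * 0.403 = 5642
20–39: 6300 * 0.961 = 6054
40–59: 14000 * 0.951 = 13314
60–79: 19200 * 0.93 = 17856
80+: 11700 * 0.94 + 9300 * 0.529 = 10998 + 4920 = 15918
Net migration: 20–39 + 500 → 6554
→ [5642, 6554, 13314, 17856, 15918]
After projecting period 2:
Births: 6554 * 0.403 = 2641
20–39: 5642 * 0.961 = 5422
40–59: 6554 * 0.951 = 6233
60–79: 13314 * 0.93 = 12382
80+: 17856 * 0.94 + 15918 * 0.529 = 16785 + 8421 = 25206
Net migration: 20–39 + 500 → 5922
→ [2641, 5922, 6233, 12382, 25206]
After projecting period 3:
Births: 5922 * 0.403 = 2387
20–39: 2641 * 0.961 = 2538
40–59: 5922 * 0.951 = 5632
60–79: 6233 * 0.93 = 5797
80+: 12382 * 0.94 + 25206 * 0.529 = 11639 + 13334 = 24973
Net migration: 20–39 + 500 → 3038
→ [2387, 3038, 5632, 5797, 24973]
After projecting period 4:
Births: 3038 * 0.403 = 1224
20–39: 2387 * 0.961 = 2294
40–59: 3038 * 0.951 = 2889
60–79: 5632 * 0.93 = 5238
80+: 5797 * 0.94 + 24973 * 0.529 = 5449 + 13211 = 18660
Net migration: 20–39 + 500 → 2794
→ [1224, 2794, 2889, 5238, 18660]
Total after period 4: 1224 + 2794 + 2889 + 5238 + 18660 = 30805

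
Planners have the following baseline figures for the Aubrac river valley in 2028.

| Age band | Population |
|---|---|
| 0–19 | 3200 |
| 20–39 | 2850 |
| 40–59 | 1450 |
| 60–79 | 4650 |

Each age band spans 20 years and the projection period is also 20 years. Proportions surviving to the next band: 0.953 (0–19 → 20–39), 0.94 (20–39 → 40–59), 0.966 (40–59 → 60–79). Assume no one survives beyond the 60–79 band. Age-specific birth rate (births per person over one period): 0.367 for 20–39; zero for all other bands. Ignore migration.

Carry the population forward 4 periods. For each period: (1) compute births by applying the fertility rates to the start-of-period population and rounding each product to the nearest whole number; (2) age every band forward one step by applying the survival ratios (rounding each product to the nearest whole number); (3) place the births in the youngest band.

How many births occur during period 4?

Period 1.
Births: 2850 * 0.367 = 1046
20–39: 3200 * 0.953 = 3050
40–59: 2850 * 0.94 = 2679
60–79: 1450 * 0.966 = 1401
→ [1046, 3050, 2679, 1401]
Period 2.
Births: 3050 * 0.367 = 1119
20–39: 1046 * 0.953 = 997
40–59: 3050 * 0.94 = 2867
60–79: 2679 * 0.966 = 2588
→ [1119, 997, 2867, 2588]
Period 3.
Births: 997 * 0.367 = 366
20–39: 1119 * 0.953 = 1066
40–59: 997 * 0.94 = 937
60–79: 2867 * 0.966 = 2770
→ [366, 1066, 937, 2770]
Period 4.
Births: 1066 * 0.367 = 391
20–39: 366 * 0.953 = 349
40–59: 1066 * 0.94 = 1002
60–79: 937 * 0.966 = 905
→ [391, 349, 1002, 905]

391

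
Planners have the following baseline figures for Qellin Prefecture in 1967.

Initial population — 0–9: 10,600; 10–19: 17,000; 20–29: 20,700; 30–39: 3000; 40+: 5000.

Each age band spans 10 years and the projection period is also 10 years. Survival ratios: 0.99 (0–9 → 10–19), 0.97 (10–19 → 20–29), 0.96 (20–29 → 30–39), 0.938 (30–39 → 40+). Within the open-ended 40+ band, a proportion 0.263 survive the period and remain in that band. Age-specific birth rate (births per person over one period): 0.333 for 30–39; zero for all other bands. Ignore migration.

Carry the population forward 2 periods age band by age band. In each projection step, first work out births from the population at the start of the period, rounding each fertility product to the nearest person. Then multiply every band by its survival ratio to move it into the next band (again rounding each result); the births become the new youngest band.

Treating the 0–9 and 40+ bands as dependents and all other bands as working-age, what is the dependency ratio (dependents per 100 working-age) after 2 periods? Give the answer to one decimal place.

97.6

— Period 1 —
Births: 3000 × 0.333 = 999
10–19: 10600 × 0.99 = 10494
20–29: 17000 × 0.97 = 16490
30–39: 20700 × 0.96 = 19872
40+: 3000 × 0.938 + 5000 × 0.263 = 2814 + 1315 = 4129
Population now: 0–9=999, 10–19=10494, 20–29=16490, 30–39=19872, 40+=4129
— Period 2 —
Births: 19872 × 0.333 = 6617
10–19: 999 × 0.99 = 989
20–29: 10494 × 0.97 = 10179
30–39: 16490 × 0.96 = 15830
40+: 19872 × 0.938 + 4129 × 0.263 = 18640 + 1086 = 19726
Population now: 0–9=6617, 10–19=989, 20–29=10179, 30–39=15830, 40+=19726
Dependents (band 0–9 + band 40+) = 6617 + 19726 = 26343; working-age = 26998; ratio = 26343/26998 × 100 = 97.6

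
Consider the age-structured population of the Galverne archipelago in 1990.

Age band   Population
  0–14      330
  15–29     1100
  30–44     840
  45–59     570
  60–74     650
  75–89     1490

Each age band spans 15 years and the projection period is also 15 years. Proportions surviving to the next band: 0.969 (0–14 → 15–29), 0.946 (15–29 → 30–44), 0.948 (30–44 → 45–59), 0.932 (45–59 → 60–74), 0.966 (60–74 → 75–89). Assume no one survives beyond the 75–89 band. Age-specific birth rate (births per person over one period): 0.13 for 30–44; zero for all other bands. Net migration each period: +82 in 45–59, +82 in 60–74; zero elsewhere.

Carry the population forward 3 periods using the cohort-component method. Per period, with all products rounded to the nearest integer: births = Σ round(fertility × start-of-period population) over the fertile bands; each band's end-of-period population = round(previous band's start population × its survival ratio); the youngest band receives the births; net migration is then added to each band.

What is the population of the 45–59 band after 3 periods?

Numbering the groups 1..6 from youngest to oldest:
Period 1.
Births: 840 * 0.13 = 109
Group 2: 330 * 0.969 = 320
Group 3: 1100 * 0.946 = 1041
Group 4: 840 * 0.948 = 796
Group 5: 570 * 0.932 = 531
Group 6: 650 * 0.966 = 628
Net migration: Group 4 + 82 → 878; Group 5 + 82 → 613
→ [109, 320, 1041, 878, 613, 628]
Period 2.
Births: 1041 * 0.13 = 135
Group 2: 109 * 0.969 = 106
Group 3: 320 * 0.946 = 303
Group 4: 1041 * 0.948 = 987
Group 5: 878 * 0.932 = 818
Group 6: 613 * 0.966 = 592
Net migration: Group 4 + 82 → 1069; Group 5 + 82 → 900
→ [135, 106, 303, 1069, 900, 592]
Period 3.
Births: 303 * 0.13 = 39
Group 2: 135 * 0.969 = 131
Group 3: 106 * 0.946 = 100
Group 4: 303 * 0.948 = 287
Group 5: 1069 * 0.932 = 996
Group 6: 900 * 0.966 = 869
Net migration: Group 4 + 82 → 369; Group 5 + 82 → 1078
→ [39, 131, 100, 369, 1078, 869]

369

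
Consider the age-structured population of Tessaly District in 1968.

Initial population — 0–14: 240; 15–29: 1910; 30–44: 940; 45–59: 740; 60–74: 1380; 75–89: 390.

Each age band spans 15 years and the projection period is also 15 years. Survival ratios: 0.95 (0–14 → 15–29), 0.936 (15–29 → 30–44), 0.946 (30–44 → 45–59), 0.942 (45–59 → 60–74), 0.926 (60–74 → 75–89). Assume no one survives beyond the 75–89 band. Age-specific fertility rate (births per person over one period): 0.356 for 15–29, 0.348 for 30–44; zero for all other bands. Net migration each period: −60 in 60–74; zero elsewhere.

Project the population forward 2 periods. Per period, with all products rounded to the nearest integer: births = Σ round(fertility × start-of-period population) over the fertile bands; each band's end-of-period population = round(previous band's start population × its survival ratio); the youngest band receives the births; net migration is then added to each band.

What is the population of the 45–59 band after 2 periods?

1691

Numbering the bands 1..6 from youngest to oldest:
After projecting period 1:
Births: 1910 × 0.356 = 680  |  940 × 0.348 = 327 — total 1007
Band 2: 240 × 0.95 = 228
Band 3: 1910 × 0.936 = 1788
Band 4: 940 × 0.946 = 889
Band 5: 740 × 0.942 = 697
Band 6: 1380 × 0.926 = 1278
Net migration: Band 5 − 60 → 637
End of period: [1007, 228, 1788, 889, 637, 1278]
After projecting period 2:
Births: 228 × 0.356 = 81  |  1788 × 0.348 = 622 — total 703
Band 2: 1007 × 0.95 = 957
Band 3: 228 × 0.936 = 213
Band 4: 1788 × 0.946 = 1691
Band 5: 889 × 0.942 = 837
Band 6: 637 × 0.926 = 590
Net migration: Band 5 − 60 → 777
End of period: [703, 957, 213, 1691, 777, 590]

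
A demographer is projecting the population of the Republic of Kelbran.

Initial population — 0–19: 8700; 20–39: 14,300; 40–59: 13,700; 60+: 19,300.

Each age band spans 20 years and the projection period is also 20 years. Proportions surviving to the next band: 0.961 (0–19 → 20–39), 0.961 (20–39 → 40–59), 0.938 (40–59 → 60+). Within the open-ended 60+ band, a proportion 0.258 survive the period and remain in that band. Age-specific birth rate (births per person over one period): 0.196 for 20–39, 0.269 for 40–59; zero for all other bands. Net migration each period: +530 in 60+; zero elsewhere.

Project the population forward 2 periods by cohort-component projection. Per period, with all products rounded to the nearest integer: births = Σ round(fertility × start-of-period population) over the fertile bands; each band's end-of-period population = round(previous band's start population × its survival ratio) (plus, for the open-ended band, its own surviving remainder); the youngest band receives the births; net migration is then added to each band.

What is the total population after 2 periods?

Period 1.
Births: 14300 × 0.196 = 2803 ; 13700 × 0.269 = 3685 → total 6488
20–39: 8700 × 0.961 = 8361
40–59: 14300 × 0.961 = 13742
60+: 13700 × 0.938 + 19300 × 0.258 = 12851 + 4979 = 17830
Net migration: 60+ + 530 → 18360
Giving 6488 / 8361 / 13742 / 18360.
Period 2.
Births: 8361 × 0.196 = 1639 ; 13742 × 0.269 = 3697 → total 5336
20–39: 6488 × 0.961 = 6235
40–59: 8361 × 0.961 = 8035
60+: 13742 × 0.938 + 18360 × 0.258 = 12890 + 4737 = 17627
Net migration: 60+ + 530 → 18157
Giving 5336 / 6235 / 8035 / 18157.
Total after period 2: 5336 + 6235 + 8035 + 18157 = 37763

37763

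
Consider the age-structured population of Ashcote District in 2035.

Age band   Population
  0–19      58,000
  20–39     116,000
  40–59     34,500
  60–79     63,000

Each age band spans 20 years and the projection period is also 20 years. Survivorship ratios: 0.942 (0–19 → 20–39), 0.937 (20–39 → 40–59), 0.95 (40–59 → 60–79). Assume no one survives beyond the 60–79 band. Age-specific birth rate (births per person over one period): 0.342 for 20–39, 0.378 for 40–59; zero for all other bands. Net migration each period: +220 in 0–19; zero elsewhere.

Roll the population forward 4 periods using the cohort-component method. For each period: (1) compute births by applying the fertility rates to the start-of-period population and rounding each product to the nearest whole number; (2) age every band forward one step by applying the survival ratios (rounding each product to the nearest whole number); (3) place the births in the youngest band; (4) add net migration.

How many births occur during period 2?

Numbering the groups 1..4 from youngest to oldest:
Period 1:
Births: 116000 × 0.342 = 39672  |  34500 × 0.378 = 13041 ⇒ total 52713
Group 2: 58000 × 0.942 = 54636
Group 3: 116000 × 0.937 = 108692
Group 4: 34500 × 0.95 = 32775
Net migration: Group 1 + 220 → 52933
End of period: [52933, 54636, 108692, 32775]
Period 2:
Births: 54636 × 0.342 = 18686  |  108692 × 0.378 = 41086 ⇒ total 59772
Group 2: 52933 × 0.942 = 49863
Group 3: 54636 × 0.937 = 51194
Group 4: 108692 × 0.95 = 103257
Net migration: Group 1 + 220 → 59992
End of period: [59992, 49863, 51194, 103257]

59772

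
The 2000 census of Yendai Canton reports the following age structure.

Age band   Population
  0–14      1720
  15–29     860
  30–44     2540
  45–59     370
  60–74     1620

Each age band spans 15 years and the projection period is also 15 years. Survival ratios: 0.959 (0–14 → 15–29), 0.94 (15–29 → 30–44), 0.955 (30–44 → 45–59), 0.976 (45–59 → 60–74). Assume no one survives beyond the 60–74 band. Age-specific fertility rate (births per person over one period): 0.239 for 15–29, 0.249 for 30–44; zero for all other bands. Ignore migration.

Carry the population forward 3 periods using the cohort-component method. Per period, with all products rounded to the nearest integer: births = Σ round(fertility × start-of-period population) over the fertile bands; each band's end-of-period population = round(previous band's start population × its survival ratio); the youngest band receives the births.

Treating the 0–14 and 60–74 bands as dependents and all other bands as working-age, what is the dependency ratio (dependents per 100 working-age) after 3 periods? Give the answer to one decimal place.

47.4

Period 1.
Births: 860 × 0.239 = 206  |  2540 × 0.249 = 632 ⇒ total 838
15–29: 1720 × 0.959 = 1649
30–44: 860 × 0.94 = 808
45–59: 2540 × 0.955 = 2426
60–74: 370 × 0.976 = 361
End of period: [838, 1649, 808, 2426, 361]
Period 2.
Births: 1649 × 0.239 = 394  |  808 × 0.249 = 201 ⇒ total 595
15–29: 838 × 0.959 = 804
30–44: 1649 × 0.94 = 1550
45–59: 808 × 0.955 = 772
60–74: 2426 × 0.976 = 2368
End of period: [595, 804, 1550, 772, 2368]
Period 3.
Births: 804 × 0.239 = 192  |  1550 × 0.249 = 386 ⇒ total 578
15–29: 595 × 0.959 = 571
30–44: 804 × 0.94 = 756
45–59: 1550 × 0.955 = 1480
60–74: 772 × 0.976 = 753
End of period: [578, 571, 756, 1480, 753]
Dependents (band 0–14 + band 60–74) = 578 + 753 = 1331; working-age = 2807; ratio = 1331/2807 × 100 = 47.4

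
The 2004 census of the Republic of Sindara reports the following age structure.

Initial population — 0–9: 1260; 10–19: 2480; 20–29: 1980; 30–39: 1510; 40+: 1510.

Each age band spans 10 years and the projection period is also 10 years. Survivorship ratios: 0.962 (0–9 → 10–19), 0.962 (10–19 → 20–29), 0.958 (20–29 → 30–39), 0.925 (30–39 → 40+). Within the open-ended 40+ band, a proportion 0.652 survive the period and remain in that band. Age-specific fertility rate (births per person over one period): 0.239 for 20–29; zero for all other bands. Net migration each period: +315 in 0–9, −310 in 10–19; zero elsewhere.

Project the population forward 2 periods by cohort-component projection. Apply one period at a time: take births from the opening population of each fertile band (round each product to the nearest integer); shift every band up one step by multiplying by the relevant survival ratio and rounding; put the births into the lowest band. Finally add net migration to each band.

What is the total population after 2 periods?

Let group 1 be 0–9 through group 5 = 40+.
After projecting period 1:
Births: 1980 × 0.239 = 473
Group 2: 1260 × 0.962 = 1212
Group 3: 2480 × 0.962 = 2386
Group 4: 1980 × 0.958 = 1897
Group 5: 1510 × 0.925 + 1510 × 0.652 = 1397 + 985 = 2382
Net migration: Group 1 + 315 → 788; Group 2 − 310 → 902
→ [788, 902, 2386, 1897, 2382]
After projecting period 2:
Births: 2386 × 0.239 = 570
Group 2: 788 × 0.962 = 758
Group 3: 902 × 0.962 = 868
Group 4: 2386 × 0.958 = 2286
Group 5: 1897 × 0.925 + 2382 × 0.652 = 1755 + 1553 = 3308
Net migration: Group 1 + 315 → 885; Group 2 − 310 → 448
→ [885, 448, 868, 2286, 3308]
Total after period 2: 885 + 448 + 868 + 2286 + 3308 = 7795

7795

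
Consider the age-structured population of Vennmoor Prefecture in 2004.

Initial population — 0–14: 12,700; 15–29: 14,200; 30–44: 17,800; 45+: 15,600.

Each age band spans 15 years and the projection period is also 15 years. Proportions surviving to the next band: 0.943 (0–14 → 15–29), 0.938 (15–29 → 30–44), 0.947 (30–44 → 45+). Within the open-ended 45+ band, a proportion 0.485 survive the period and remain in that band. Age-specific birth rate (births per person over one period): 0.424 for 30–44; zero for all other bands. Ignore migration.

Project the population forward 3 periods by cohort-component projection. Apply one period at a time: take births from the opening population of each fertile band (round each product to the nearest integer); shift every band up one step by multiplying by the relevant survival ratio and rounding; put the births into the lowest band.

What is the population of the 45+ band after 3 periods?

Call the groups 1 to 4, youngest first.
Period 1:
Births: 17800 × 0.424 = 7547
Group 2: 12700 × 0.943 = 11976
Group 3: 14200 × 0.938 = 13320
Group 4: 17800 × 0.947 + 15600 × 0.485 = 16857 + 7566 = 24423
Population now: 0–14=7547, 15–29=11976, 30–44=13320, 45+=24423
Period 2:
Births: 13320 × 0.424 = 5648
Group 2: 7547 × 0.943 = 7117
Group 3: 11976 × 0.938 = 11233
Group 4: 13320 × 0.947 + 24423 × 0.485 = 12614 + 11845 = 24459
Population now: 0–14=5648, 15–29=7117, 30–44=11233, 45+=24459
Period 3:
Births: 11233 × 0.424 = 4763
Group 2: 5648 × 0.943 = 5326
Group 3: 7117 × 0.938 = 6676
Group 4: 11233 × 0.947 + 24459 × 0.485 = 10638 + 11863 = 22501
Population now: 0–14=4763, 15–29=5326, 30–44=6676, 45+=22501

22501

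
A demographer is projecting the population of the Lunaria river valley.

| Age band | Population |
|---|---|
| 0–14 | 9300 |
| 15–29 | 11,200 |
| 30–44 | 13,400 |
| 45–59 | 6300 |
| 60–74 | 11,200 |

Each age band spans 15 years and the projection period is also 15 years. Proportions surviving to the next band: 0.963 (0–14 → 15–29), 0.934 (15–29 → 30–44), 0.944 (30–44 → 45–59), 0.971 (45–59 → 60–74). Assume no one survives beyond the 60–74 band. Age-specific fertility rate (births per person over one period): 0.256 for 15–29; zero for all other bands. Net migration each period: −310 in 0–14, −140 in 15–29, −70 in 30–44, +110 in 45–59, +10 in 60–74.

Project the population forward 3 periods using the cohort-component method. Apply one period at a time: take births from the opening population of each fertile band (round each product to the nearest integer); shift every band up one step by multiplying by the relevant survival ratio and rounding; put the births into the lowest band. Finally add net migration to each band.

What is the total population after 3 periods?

(Bands numbered youngest = 1 to oldest = 5.)
Period 1.
Births: 11200 * 0.256 = 2867
Band 2: 9300 * 0.963 = 8956
Band 3: 11200 * 0.934 = 10461
Band 4: 13400 * 0.944 = 12650
Band 5: 6300 * 0.971 = 6117
Net migration: Band 1 − 310 → 2557; Band 2 − 140 → 8816; Band 3 − 70 → 10391; Band 4 + 110 → 12760; Band 5 + 10 → 6127
Giving 2557 / 8816 / 10391 / 12760 / 6127.
Period 2.
Births: 8816 * 0.256 = 2257
Band 2: 2557 * 0.963 = 2462
Band 3: 8816 * 0.934 = 8234
Band 4: 10391 * 0.944 = 9809
Band 5: 12760 * 0.971 = 12390
Net migration: Band 1 − 310 → 1947; Band 2 − 140 → 2322; Band 3 − 70 → 8164; Band 4 + 110 → 9919; Band 5 + 10 → 12400
Giving 1947 / 2322 / 8164 / 9919 / 12400.
Period 3.
Births: 2322 * 0.256 = 594
Band 2: 1947 * 0.963 = 1875
Band 3: 2322 * 0.934 = 2169
Band 4: 8164 * 0.944 = 7707
Band 5: 9919 * 0.971 = 9631
Net migration: Band 1 − 310 → 284; Band 2 − 140 → 1735; Band 3 − 70 → 2099; Band 4 + 110 → 7817; Band 5 + 10 → 9641
Giving 284 / 1735 / 2099 / 7817 / 9641.
Total after period 3: 284 + 1735 + 2099 + 7817 + 9641 = 21576

21576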